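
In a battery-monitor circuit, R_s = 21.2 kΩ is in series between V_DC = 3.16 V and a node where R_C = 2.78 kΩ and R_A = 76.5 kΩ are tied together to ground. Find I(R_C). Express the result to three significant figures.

I ≈ 0.128 mA

Parallel bank: R_p = 1/(1/2.78 + 1/76.5) = 2.683 kΩ.
Node voltage V_A = V_DC · R_p/(R_s + R_p) = 3.16 × 0.1123 = 0.3549 V.
I(R_C) = V_A / R_C = 0.3549/2.78 = 0.1277 mA.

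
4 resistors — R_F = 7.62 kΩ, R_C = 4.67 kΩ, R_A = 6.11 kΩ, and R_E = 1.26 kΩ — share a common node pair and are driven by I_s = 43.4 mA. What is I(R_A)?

I ≈ 5.45 mA

ΣG = 1/7.62 + 1/4.67 + 1/6.11 + 1/1.26 = 1.303.
R_A takes the fraction G_k/ΣG = 0.1637/1.303 = 0.1256, so I = 43.4 × 0.1256 = 5.453 mA.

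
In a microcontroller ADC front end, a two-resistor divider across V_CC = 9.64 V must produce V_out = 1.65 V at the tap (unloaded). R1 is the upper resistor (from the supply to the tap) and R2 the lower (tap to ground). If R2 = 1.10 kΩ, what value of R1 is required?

R1 ≈ 5.33 kΩ

V_out/V_CC = R2/(R1+R2) = 0.1712.
Rearranging, R1 = R2·(1−k)/k = 1.10 × 4.842 = 5.327 kΩ.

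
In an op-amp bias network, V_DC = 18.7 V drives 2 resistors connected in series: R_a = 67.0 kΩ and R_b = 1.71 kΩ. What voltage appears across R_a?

V ≈ 18.2 V

Series total: ΣR = 67.0 + 1.71 = 68.71 kΩ.
V = V_DC · R/ΣR = 18.7 × 0.9751 = 18.23 V.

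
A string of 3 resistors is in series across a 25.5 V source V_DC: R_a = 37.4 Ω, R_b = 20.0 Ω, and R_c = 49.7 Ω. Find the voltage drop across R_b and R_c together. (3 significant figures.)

ΣR = 37.4 + 20.0 + 49.7 = 107.1 Ω.
R_{R_b..R_c} = 20.0 + 49.7 = 69.70 Ω.
V = V_DC · R/ΣR = 25.5 × 0.6508 = 16.60 V.

V ≈ 16.6 V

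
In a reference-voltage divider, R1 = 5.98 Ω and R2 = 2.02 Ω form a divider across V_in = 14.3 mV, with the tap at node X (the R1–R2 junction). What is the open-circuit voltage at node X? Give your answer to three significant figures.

Open-circuit (no load on X): V_th = V_in · R2/(R1 + R2) = 14.3 × 2.02/(5.980 + 2.02) = 3.611 mV.

V_th ≈ 3.61 mV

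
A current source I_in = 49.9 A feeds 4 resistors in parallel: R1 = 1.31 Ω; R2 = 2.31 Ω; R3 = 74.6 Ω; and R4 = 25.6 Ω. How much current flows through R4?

I ≈ 1.56 A

Total conductance ΣG = 1/1.31 + 1/2.31 + 1/74.6 + 1/25.6 = 1.249 (units of 1/Ω).
R4 takes the fraction G_k/ΣG = 0.03906/1.249 = 0.03128, so I = 49.9 × 0.03128 = 1.561 A.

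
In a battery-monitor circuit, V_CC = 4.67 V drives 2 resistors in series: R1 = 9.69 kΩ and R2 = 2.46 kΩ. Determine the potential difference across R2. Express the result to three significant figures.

Series total: ΣR = 9.69 + 2.46 = 12.15 kΩ.
V = V_CC · R/ΣR = 4.67 × 0.2025 = 0.9455 V.

V ≈ 0.946 V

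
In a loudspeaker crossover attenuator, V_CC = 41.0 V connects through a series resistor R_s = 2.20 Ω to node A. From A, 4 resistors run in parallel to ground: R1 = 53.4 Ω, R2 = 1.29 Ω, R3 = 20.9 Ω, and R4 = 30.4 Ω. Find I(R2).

Combine the parallel branches: R_p = (1/53.4 + 1/1.29 + 1/20.9 + 1/30.4)⁻¹ = 1.143 Ω.
Node voltage V_A = V_CC · R_p/(R_s + R_p) = 41.0 × 0.3420 = 14.02 V.
I(R2) = V_A / R2 = 14.02/1.29 = 10.87 A.

I ≈ 10.9 A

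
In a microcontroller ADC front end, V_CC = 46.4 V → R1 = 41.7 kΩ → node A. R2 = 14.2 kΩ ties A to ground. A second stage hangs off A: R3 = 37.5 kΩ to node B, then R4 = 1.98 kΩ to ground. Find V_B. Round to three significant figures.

V_B ≈ 0.466 V

The second stage (R3 + R4 = 39.48 kΩ) loads node A in parallel with R2.
Effective lower resistance at A: R2 ‖ 39.48 = 10.44 kΩ.
V_A = 46.4 × 10.44/(41.7 + 10.44) = 9.293 V.
Then the unloaded second divider: V_B = V_A × R4/(R3+R4) = 9.293 × 0.05015 = 0.4661 V.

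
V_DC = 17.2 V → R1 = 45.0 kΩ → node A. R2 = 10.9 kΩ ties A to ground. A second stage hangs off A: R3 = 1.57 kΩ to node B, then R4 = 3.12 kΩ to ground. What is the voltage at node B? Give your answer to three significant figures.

V_B ≈ 0.777 V

Node A sees R2 in parallel with the series input of stage 2, R3 + R4 = 4.690 kΩ.
Effective lower resistance at A: R2 ‖ 4.690 = 3.279 kΩ.
First divider: V_A = V_DC · 3.279/(45.0 + 3.279) = 1.168 V.
Stage 2 is unloaded, so V_B = V_A · R4/(R3+R4) = 1.168 × 3.12/4.690 = 0.7771 V.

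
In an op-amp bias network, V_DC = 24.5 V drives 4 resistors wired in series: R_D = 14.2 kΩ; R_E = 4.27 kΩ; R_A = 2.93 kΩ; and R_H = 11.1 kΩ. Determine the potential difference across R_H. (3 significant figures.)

Total series resistance ΣR = 14.2 + 4.27 + 2.93 + 11.1 = 32.50 kΩ.
Voltage divider: V = V_DC · (11.10 / 32.50) = 24.5 × 0.3415 = 8.368 V.

V ≈ 8.37 V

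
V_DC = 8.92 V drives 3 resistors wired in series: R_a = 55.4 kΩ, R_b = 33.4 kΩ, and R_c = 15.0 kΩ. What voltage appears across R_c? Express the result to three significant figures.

V ≈ 1.29 V

Total series resistance ΣR = 55.4 + 33.4 + 15.0 = 103.8 kΩ.
Voltage divider: V = V_DC · (15.00 / 103.8) = 8.92 × 0.1445 = 1.289 V.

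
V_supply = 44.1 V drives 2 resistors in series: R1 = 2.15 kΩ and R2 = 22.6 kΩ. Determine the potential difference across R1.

V ≈ 3.83 V

Series total: ΣR = 2.15 + 22.6 = 24.75 kΩ.
V = V_supply · R/ΣR = 44.1 × 0.08687 = 3.831 V.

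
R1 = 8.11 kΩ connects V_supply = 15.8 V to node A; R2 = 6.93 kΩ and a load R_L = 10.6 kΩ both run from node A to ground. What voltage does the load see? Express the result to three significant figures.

First combine the lower leg with the load: R2 ‖ R_L = 4.190 kΩ.
Now apply the divider: V_out = 15.8 × 0.3407 = 5.383 V.
(Unloaded it would be 7.28 V; the load pulls it down.)

V_out ≈ 5.38 V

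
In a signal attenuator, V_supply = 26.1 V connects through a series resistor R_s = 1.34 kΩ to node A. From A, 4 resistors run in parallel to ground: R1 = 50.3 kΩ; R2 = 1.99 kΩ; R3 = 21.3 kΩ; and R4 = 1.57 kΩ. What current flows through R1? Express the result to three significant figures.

I ≈ 0.198 mA

Combine the parallel branches: R_p = (1/50.3 + 1/1.99 + 1/21.3 + 1/1.57)⁻¹ = 0.8290 kΩ.
V_A by voltage divider: V_A = 26.1 × 0.8290/(1.34 + 0.8290) = 9.975 V.
I(R1) = V_A / R1 = 9.975/50.3 = 0.1983 mA.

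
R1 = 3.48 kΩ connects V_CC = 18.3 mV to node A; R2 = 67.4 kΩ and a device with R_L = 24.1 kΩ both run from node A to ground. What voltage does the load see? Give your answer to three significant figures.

V_out ≈ 15.3 mV

The load sits in parallel with R2, giving an effective lower resistance R2' = R2·R_L/(R2+R_L) = 17.75 kΩ.
Now apply the divider: V_out = 18.3 × 0.8361 = 15.30 mV.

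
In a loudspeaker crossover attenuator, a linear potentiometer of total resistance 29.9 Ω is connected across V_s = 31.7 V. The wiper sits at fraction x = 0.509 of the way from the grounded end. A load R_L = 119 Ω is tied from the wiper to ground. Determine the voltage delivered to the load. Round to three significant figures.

The pot divides into 14.68 Ω above the wiper and 15.22 Ω below.
(x·R_p) ‖ R_L = 13.49 Ω.
V_out = 31.7 × 13.49/(14.68 + 13.49) = 15.18 V.
(Unloaded: V_out = x·V_s = 16.1 V.)

V_out ≈ 15.2 V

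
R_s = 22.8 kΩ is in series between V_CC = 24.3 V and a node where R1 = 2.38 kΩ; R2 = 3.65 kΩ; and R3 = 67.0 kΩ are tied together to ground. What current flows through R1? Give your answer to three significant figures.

I ≈ 0.595 mA

Equivalent of the parallel group: R_p = 1.410 kΩ.
Node voltage V_A = V_CC · R_p/(R_s + R_p) = 24.3 × 0.05825 = 1.416 V.
I(R1) = V_A / R1 = 1.416/2.38 = 0.5948 mA.
(Check via current divider: I_total = 1.004 mA; share G_k/ΣG = 0.5926 → same result.)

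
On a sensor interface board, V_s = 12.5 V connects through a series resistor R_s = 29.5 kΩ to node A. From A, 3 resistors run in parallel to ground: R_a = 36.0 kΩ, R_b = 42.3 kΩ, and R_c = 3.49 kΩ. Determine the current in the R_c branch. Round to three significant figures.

I ≈ 0.327 mA

Parallel bank: R_p = 1/(1/36.0 + 1/42.3 + 1/3.49) = 2.959 kΩ.
V_A = 12.5 × 2.959/32.46 = 1.140 V.
Branch current I = V_A/R_c = 1.140/3.49 = 0.3265 mA.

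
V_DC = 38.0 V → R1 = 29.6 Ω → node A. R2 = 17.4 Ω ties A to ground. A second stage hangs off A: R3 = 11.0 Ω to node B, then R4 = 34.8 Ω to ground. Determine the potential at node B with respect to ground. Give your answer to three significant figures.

V_B ≈ 8.63 V

Looking into the second stage from A: R3 + R4 = 45.80 Ω appears in parallel with R2.
R2 ‖ (R3+R4) = 12.61 Ω.
First divider: V_A = V_DC · 12.61/(29.6 + 12.61) = 11.35 V.
Stage 2 is unloaded, so V_B = V_A · R4/(R3+R4) = 11.35 × 34.8/45.80 = 8.626 V.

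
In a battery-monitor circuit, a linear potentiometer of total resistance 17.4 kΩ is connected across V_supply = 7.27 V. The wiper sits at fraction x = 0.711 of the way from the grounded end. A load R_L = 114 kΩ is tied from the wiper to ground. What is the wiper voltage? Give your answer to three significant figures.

V_out ≈ 5.01 V

Lower segment x·R_p = 12.37 kΩ; upper segment (1−x)·R_p = 5.029 kΩ.
Lower segment in parallel with the load: 12.37 ‖ 114 = 11.16 kΩ.
Loaded-divider output: V_out = 7.27 × 0.6894 = 5.012 V.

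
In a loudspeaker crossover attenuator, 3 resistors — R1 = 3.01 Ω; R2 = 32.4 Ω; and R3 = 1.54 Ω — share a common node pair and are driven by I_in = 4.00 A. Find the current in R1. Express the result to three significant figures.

I ≈ 1.31 A

Conductances: ΣG = 1/3.01 + 1/32.4 + 1/1.54 = 1.012 (1/Ω).
By the current-divider rule, I = I_in · G_k/ΣG = 4.00 × 0.3281 = 1.313 A.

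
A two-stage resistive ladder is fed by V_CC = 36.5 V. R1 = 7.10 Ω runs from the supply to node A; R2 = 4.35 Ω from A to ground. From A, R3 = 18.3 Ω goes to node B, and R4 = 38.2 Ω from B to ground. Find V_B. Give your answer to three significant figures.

V_B ≈ 8.95 V

Looking into the second stage from A: R3 + R4 = 56.50 Ω appears in parallel with R2.
R2 ‖ (R3+R4) = 4.039 Ω.
V_A = 36.5 × 4.039/(7.10 + 4.039) = 13.23 V.
Stage 2 is unloaded, so V_B = V_A · R4/(R3+R4) = 13.23 × 38.2/56.50 = 8.948 V.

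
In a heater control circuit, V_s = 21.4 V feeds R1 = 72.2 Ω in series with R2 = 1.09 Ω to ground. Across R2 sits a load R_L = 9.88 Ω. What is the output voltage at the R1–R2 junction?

V_out ≈ 0.287 V

The load sits in parallel with R2, giving an effective lower resistance R2' = R2·R_L/(R2+R_L) = 0.9817 Ω.
Then V_out = V_s · R2'/(R1 + R2') = 21.4 × 0.9817/73.18 = 0.2871 V.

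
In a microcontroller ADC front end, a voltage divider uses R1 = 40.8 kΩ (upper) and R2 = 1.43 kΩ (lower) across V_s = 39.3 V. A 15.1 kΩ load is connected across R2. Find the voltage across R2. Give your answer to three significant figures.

R2 ‖ R_L = (1.43 × 15.1)/(1.43 + 15.1) = 1.306 kΩ.
Then V_out = V_s · R2'/(R1 + R2') = 39.3 × 1.306/42.11 = 1.219 V.
(Unloaded it would be 1.33 V; the load pulls it down.)

V_out ≈ 1.22 V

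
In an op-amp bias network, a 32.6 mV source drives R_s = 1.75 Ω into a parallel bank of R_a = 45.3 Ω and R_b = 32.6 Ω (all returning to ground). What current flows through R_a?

Parallel bank: R_p = 1/(1/45.3 + 1/32.6) = 18.96 Ω.
V_A by voltage divider: V_A = 32.6 × 18.96/(1.75 + 18.96) = 29.84 mV.
Branch current I = V_A/R_a = 29.84/45.3 = 0.6588 mA.
(Check via current divider: I_total = 1.574 mA; share G_k/ΣG = 0.4185 → same result.)

I ≈ 0.659 mA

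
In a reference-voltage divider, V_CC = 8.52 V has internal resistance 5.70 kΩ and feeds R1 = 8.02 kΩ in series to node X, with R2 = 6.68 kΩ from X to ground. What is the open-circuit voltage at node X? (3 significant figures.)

V_th ≈ 2.79 V

R1' = 5.70 + 8.02 = 13.72 kΩ (source resistance + R1).
With X open, the divider is unloaded: V_th = 8.52 × 6.68/20.40 = 2.790 V.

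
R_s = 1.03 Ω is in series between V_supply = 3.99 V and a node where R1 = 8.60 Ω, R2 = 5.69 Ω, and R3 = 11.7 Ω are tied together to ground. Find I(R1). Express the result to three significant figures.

Equivalent of the parallel group: R_p = 2.649 Ω.
V_A = 3.99 × 2.649/3.679 = 2.873 V.
Branch current I = V_A/R1 = 2.873/8.60 = 0.3341 A.

I ≈ 0.334 A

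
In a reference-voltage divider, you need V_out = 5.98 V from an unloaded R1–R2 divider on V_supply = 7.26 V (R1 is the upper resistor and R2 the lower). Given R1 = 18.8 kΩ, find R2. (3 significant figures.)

R2 ≈ 87.8 kΩ

The divider ratio is R2/(R1+R2) = 5.98/7.26 = 0.8237.
So R2 = R1 · V_out/(V_supply − V_out) = 18.8 × 5.98/(7.26 − 5.98) = 18.8 × 4.672 = 87.83 kΩ.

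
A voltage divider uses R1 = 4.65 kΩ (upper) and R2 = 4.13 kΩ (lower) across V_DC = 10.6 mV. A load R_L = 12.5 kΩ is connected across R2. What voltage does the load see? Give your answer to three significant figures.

V_out ≈ 4.24 mV

R2 ‖ R_L = (4.13 × 12.5)/(4.13 + 12.5) = 3.104 kΩ.
Voltage divider with the loaded lower leg: V_out = 10.6 × 3.104/(4.65 + 3.104) = 10.6 × 0.4003 = 4.244 mV.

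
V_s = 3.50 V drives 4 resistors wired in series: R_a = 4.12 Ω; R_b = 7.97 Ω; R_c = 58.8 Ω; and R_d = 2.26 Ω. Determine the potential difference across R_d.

V ≈ 0.108 V

Series total: ΣR = 4.12 + 7.97 + 58.8 + 2.26 = 73.15 Ω.
By the voltage-divider rule, V = 3.50 × 2.260/73.15 = 0.1081 V.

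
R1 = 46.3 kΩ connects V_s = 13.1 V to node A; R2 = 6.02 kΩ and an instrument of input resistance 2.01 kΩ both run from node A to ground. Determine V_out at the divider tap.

The load sits in parallel with R2, giving an effective lower resistance R2' = R2·R_L/(R2+R_L) = 1.507 kΩ.
Voltage divider with the loaded lower leg: V_out = 13.1 × 1.507/(46.3 + 1.507) = 13.1 × 0.03152 = 0.4129 V.

V_out ≈ 0.413 V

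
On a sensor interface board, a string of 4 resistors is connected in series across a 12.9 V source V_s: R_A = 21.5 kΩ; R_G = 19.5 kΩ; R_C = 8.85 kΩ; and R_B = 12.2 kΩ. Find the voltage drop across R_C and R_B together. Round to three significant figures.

V ≈ 4.38 V

Total series resistance ΣR = 21.5 + 19.5 + 8.85 + 12.2 = 62.05 kΩ.
R_{R_C..R_B} = 8.85 + 12.2 = 21.05 kΩ.
Voltage divider: V = V_s · (21.05 / 62.05) = 12.9 × 0.3392 = 4.376 V.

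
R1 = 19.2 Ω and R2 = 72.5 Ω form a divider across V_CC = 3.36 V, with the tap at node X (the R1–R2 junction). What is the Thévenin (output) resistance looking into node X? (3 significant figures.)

R_th ≈ 15.2 Ω

Zeroing V_CC shorts the top of R1 to ground, so R_th = R1 ‖ R2 = 15.18 Ω.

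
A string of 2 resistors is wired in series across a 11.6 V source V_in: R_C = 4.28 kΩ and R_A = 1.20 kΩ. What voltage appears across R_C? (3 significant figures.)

Total series resistance ΣR = 4.28 + 1.20 = 5.480 kΩ.
By the voltage-divider rule, V = 11.6 × 4.280/5.480 = 9.060 V.

V ≈ 9.06 V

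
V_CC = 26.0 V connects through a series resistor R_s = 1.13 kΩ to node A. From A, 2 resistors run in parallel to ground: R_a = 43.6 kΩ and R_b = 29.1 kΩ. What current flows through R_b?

I ≈ 0.839 mA

Parallel bank: R_p = 1/(1/43.6 + 1/29.1) = 17.45 kΩ.
V_A by voltage divider: V_A = 26.0 × 17.45/(1.13 + 17.45) = 24.42 V.
I(R_b) = V_A / R_b = 24.42/29.1 = 0.8391 mA.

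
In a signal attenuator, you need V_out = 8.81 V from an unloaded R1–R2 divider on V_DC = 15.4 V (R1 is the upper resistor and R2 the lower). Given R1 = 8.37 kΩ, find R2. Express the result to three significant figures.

R2 ≈ 11.2 kΩ

V_out/V_DC = R2/(R1+R2) = 0.5721.
R2 = R1 · 0.5721/(1 − 0.5721) = 11.19 kΩ.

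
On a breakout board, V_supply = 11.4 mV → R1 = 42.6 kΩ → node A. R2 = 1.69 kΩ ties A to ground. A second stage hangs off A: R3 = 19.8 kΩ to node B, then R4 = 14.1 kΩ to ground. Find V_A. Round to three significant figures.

The second stage (R3 + R4 = 33.90 kΩ) loads node A in parallel with R2.
Effective lower resistance at A: R2 ‖ 33.90 = 1.610 kΩ.
V_A = 11.4 × 1.610/(42.6 + 1.610) = 0.4151 mV.

V_A ≈ 0.415 mV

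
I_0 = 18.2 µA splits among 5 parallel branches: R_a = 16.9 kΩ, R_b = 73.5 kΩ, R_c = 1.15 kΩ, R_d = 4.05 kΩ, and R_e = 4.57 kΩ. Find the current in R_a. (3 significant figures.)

I ≈ 0.765 µA

Total conductance ΣG = 1/16.9 + 1/73.5 + 1/1.15 + 1/4.05 + 1/4.57 = 1.408 (units of 1/kΩ).
R_a takes the fraction G_k/ΣG = 0.05917/1.408 = 0.04202, so I = 18.2 × 0.04202 = 0.7648 µA.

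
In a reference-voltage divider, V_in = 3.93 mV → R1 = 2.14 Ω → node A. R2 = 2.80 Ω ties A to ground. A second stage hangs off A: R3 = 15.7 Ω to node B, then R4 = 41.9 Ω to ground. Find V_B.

V_B ≈ 1.59 mV

Node A sees R2 in parallel with the series input of stage 2, R3 + R4 = 57.60 Ω.
Effective lower resistance at A: R2 ‖ 57.60 = 2.670 Ω.
V_A = 3.93 × 2.670/(2.14 + 2.670) = 2.182 mV.
V_B = V_A × 0.7274 = 1.587 mV.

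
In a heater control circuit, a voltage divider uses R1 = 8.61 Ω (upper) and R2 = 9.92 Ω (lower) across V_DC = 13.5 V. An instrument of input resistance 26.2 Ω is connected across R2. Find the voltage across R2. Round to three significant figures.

V_out ≈ 6.15 V

R2 ‖ R_L = (9.92 × 26.2)/(9.92 + 26.2) = 7.196 Ω.
Voltage divider with the loaded lower leg: V_out = 13.5 × 7.196/(8.61 + 7.196) = 13.5 × 0.4553 = 6.146 V.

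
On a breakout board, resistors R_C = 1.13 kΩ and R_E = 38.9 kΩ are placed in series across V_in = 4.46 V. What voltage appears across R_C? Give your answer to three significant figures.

Series total: ΣR = 1.13 + 38.9 = 40.03 kΩ.
V = V_in · R/ΣR = 4.46 × 0.02823 = 0.1259 V.

V ≈ 0.126 V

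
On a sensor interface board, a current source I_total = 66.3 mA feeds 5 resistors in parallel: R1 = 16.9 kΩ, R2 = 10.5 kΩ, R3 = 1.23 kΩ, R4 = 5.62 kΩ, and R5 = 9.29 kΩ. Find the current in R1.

Total conductance ΣG = 1/16.9 + 1/10.5 + 1/1.23 + 1/5.62 + 1/9.29 = 1.253 (units of 1/kΩ).
Current divider: I(R1) = I_total · G_k/ΣG = 66.3 × (0.05917/1.253) = 66.3 × 0.04722 = 3.131 mA.

I ≈ 3.13 mA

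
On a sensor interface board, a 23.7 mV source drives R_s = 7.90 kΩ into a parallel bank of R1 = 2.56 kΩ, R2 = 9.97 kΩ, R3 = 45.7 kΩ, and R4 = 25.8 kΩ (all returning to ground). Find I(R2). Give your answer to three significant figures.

Equivalent of the parallel group: R_p = 1.813 kΩ.
Node voltage V_A = V_supply · R_p/(R_s + R_p) = 23.7 × 0.1867 = 4.424 mV.
Branch current I = V_A/R2 = 4.424/9.97 = 0.4437 µA.
(Check via current divider: I_total = 2.440 µA; share G_k/ΣG = 0.1818 → same result.)

I ≈ 0.444 µA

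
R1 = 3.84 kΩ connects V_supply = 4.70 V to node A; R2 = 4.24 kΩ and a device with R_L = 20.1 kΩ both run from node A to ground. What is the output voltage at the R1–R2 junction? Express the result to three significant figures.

R2 ‖ R_L = (4.24 × 20.1)/(4.24 + 20.1) = 3.501 kΩ.
Then V_out = V_supply · R2'/(R1 + R2') = 4.70 × 3.501/7.341 = 2.242 V.
(Unloaded it would be 2.47 V; the load pulls it down.)

V_out ≈ 2.24 V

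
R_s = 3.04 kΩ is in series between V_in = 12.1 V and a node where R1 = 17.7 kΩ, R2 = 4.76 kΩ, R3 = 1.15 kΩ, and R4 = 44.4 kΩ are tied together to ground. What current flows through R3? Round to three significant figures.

Equivalent of the parallel group: R_p = 0.8631 kΩ.
Node voltage V_A = V_in · R_p/(R_s + R_p) = 12.1 × 0.2211 = 2.676 V.
I(R3) = V_A / R3 = 2.676/1.15 = 2.327 mA.
(Check via current divider: I_total = 3.100 mA; share G_k/ΣG = 0.7505 → same result.)

I ≈ 2.33 mA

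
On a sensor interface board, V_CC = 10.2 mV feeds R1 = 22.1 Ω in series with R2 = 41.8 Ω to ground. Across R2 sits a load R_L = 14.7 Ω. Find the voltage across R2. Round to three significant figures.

The load sits in parallel with R2, giving an effective lower resistance R2' = R2·R_L/(R2+R_L) = 10.88 Ω.
Then V_out = V_CC · R2'/(R1 + R2') = 10.2 × 10.88/32.98 = 3.364 mV.
(Unloaded it would be 6.67 mV; the load pulls it down.)

V_out ≈ 3.36 mV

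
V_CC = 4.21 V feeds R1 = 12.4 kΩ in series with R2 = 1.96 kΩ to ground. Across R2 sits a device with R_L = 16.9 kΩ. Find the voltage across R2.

V_out ≈ 0.522 V

First combine the lower leg with the load: R2 ‖ R_L = 1.756 kΩ.
Then V_out = V_CC · R2'/(R1 + R2') = 4.21 × 1.756/14.16 = 0.5223 V.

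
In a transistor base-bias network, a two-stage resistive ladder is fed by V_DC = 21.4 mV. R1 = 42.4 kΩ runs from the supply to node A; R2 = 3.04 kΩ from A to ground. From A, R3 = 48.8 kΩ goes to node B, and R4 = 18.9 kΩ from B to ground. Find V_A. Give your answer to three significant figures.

Looking into the second stage from A: R3 + R4 = 67.70 kΩ appears in parallel with R2.
R2 ‖ (R3+R4) = 2.909 kΩ.
V_A = 21.4 × 2.909/(42.4 + 2.909) = 1.374 mV.

V_A ≈ 1.37 mV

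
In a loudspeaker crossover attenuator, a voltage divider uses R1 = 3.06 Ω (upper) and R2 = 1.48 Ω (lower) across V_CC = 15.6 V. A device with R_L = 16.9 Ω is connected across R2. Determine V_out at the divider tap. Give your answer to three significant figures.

V_out ≈ 4.80 V

The load sits in parallel with R2, giving an effective lower resistance R2' = R2·R_L/(R2+R_L) = 1.361 Ω.
Voltage divider with the loaded lower leg: V_out = 15.6 × 1.361/(3.06 + 1.361) = 15.6 × 0.3078 = 4.802 V.
(Unloaded it would be 5.09 V; the load pulls it down.)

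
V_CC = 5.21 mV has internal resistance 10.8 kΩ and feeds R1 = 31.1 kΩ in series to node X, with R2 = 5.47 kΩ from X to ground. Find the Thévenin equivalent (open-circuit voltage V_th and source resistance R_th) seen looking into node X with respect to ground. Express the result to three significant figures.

V_th ≈ 0.602 mV, R_th ≈ 4.84 kΩ

R1' = 10.8 + 31.1 = 41.90 kΩ (source resistance + R1).
Open-circuit (no load on X): V_th = V_CC · R2/(R1' + R2) = 5.21 × 5.47/(41.90 + 5.47) = 0.6016 mV.
Looking into X with the source shorted: R_th = R1'·R2/(R1'+R2) = 41.90 × 5.47/47.37 = 4.838 kΩ.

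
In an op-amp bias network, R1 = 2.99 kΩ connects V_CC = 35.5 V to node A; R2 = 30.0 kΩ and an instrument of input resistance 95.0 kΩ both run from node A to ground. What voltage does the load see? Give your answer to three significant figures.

First combine the lower leg with the load: R2 ‖ R_L = 22.80 kΩ.
Voltage divider with the loaded lower leg: V_out = 35.5 × 22.80/(2.99 + 22.80) = 35.5 × 0.8841 = 31.38 V.

V_out ≈ 31.4 V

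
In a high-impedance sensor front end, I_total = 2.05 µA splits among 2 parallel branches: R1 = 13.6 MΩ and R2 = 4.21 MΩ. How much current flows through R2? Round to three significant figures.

I ≈ 1.57 µA

For two parallel branches, I_k = I_total · (other R)/(sum of R).
I(R2) = 2.05 × 13.6/(13.6 + 4.21) = 2.05 × 0.7636 = 1.565 µA.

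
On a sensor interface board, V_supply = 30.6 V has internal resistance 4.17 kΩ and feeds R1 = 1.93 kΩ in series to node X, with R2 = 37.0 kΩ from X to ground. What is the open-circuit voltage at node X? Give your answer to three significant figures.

R1' = 4.17 + 1.93 = 6.100 kΩ (source resistance + R1).
Open-circuit (no load on X): V_th = V_supply · R2/(R1' + R2) = 30.6 × 37.0/(6.100 + 37.0) = 26.27 V.

V_th ≈ 26.3 V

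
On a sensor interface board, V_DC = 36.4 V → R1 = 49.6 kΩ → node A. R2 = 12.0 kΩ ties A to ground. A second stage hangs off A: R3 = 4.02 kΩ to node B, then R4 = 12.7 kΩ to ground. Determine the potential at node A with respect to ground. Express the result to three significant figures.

The second stage (R3 + R4 = 16.72 kΩ) loads node A in parallel with R2.
R2 ‖ (R3+R4) = 6.986 kΩ.
First divider: V_A = V_DC · 6.986/(49.6 + 6.986) = 4.494 V.

V_A ≈ 4.49 V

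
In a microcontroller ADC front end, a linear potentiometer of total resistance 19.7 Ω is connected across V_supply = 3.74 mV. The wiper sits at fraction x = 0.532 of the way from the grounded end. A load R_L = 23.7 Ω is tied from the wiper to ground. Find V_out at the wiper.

V_out ≈ 1.65 mV

Lower segment x·R_p = 10.48 Ω; upper segment (1−x)·R_p = 9.220 Ω.
R_L loads the lower segment: effective lower R = 7.267 Ω.
Loaded-divider output: V_out = 3.74 × 0.4408 = 1.649 mV.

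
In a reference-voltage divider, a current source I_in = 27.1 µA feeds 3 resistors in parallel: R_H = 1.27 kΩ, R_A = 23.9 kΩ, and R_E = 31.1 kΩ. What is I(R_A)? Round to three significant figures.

I ≈ 1.32 µA

ΣG = 1/1.27 + 1/23.9 + 1/31.1 = 0.8614.
Current divider: I(R_A) = I_in · G_k/ΣG = 27.1 × (0.04184/0.8614) = 27.1 × 0.04857 = 1.316 µA.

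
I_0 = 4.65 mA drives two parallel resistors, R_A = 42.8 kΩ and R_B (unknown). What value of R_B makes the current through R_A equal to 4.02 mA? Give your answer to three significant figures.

In a two-way split, I_A/I_0 = R_B/(R_A + R_B).
4.02/4.65 = R_B/(R_A + R_B) → R_B = R_A · (0.8645)/(1 − 0.8645) = 42.8 × 6.381 = 273.1 kΩ.

R_B ≈ 273 kΩ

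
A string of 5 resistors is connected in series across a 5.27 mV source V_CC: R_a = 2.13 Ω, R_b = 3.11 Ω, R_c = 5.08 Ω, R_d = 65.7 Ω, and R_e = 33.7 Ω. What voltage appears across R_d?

ΣR = 2.13 + 3.11 + 5.08 + 65.7 + 33.7 = 109.7 Ω.
By the voltage-divider rule, V = 5.27 × 65.70/109.7 = 3.156 mV.

V ≈ 3.16 mV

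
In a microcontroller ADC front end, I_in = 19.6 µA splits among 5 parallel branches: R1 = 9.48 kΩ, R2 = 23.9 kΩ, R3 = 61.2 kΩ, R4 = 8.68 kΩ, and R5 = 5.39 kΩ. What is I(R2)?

Total conductance ΣG = 1/9.48 + 1/23.9 + 1/61.2 + 1/8.68 + 1/5.39 = 0.4644 (units of 1/kΩ).
By the current-divider rule, I = I_in · G_k/ΣG = 19.6 × 0.09010 = 1.766 µA.

I ≈ 1.77 µA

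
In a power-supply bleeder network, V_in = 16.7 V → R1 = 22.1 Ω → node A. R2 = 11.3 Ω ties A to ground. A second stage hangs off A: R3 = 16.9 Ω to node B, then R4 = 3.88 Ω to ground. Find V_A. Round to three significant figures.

Node A sees R2 in parallel with the series input of stage 2, R3 + R4 = 20.78 Ω.
R2 ‖ (R3+R4) = 7.320 Ω.
So V_A = 16.7 × 0.2488 = 4.155 V.

V_A ≈ 4.15 V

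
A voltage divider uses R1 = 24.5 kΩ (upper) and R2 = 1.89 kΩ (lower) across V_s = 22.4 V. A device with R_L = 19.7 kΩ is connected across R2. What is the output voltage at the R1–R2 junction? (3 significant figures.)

R2 ‖ R_L = (1.89 × 19.7)/(1.89 + 19.7) = 1.725 kΩ.
Voltage divider with the loaded lower leg: V_out = 22.4 × 1.725/(24.5 + 1.725) = 22.4 × 0.06576 = 1.473 V.
(Unloaded it would be 1.60 V; the load pulls it down.)

V_out ≈ 1.47 V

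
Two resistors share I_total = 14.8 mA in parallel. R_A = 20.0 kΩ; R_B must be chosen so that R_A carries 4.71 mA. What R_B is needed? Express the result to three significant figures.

Two-branch current divider: I_A = I_total · R_B/(R_A + R_B).
With f = 0.3182, R_B = R_A · f/(1−f) = 20.0 × 0.4668 = 9.336 kΩ.

R_B ≈ 9.34 kΩ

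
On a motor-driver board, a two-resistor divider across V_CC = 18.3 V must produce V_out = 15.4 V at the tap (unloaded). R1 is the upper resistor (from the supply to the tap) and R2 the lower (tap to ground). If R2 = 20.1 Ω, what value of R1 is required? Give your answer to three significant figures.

R1 ≈ 3.79 Ω

Required fraction k = V_out/V_CC = 0.8415.
R1 = R2·(1/k − 1) = 20.1 × 0.1883 = 3.785 Ω.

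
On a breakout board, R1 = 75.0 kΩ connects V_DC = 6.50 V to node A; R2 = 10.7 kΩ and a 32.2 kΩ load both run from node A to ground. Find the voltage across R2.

First combine the lower leg with the load: R2 ‖ R_L = 8.031 kΩ.
Voltage divider with the loaded lower leg: V_out = 6.50 × 8.031/(75.0 + 8.031) = 6.50 × 0.09673 = 0.6287 V.

V_out ≈ 0.629 V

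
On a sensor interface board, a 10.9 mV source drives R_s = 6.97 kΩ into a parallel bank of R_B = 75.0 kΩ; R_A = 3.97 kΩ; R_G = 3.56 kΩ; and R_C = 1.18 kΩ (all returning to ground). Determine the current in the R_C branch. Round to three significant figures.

I ≈ 0.862 µA

Equivalent of the parallel group: R_p = 0.7176 kΩ.
V_A = 10.9 × 0.7176/7.688 = 1.017 mV.
I(R_C) = V_A / R_C = 1.017/1.18 = 0.8622 µA.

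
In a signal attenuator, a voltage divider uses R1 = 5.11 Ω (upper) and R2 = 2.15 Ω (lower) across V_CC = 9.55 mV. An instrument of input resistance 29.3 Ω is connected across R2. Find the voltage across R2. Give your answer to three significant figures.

First combine the lower leg with the load: R2 ‖ R_L = 2.003 Ω.
Voltage divider with the loaded lower leg: V_out = 9.55 × 2.003/(5.11 + 2.003) = 9.55 × 0.2816 = 2.689 mV.
(Unloaded it would be 2.83 mV; the load pulls it down.)

V_out ≈ 2.69 mV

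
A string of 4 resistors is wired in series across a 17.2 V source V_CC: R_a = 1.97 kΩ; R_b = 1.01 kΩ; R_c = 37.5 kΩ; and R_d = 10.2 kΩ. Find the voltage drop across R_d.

Series total: ΣR = 1.97 + 1.01 + 37.5 + 10.2 = 50.68 kΩ.
V = V_CC · R/ΣR = 17.2 × 0.2013 = 3.462 V.

V ≈ 3.46 V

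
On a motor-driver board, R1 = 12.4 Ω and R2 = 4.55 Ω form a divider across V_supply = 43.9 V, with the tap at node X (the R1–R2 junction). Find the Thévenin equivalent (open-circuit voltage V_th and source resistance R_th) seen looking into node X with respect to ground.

With X open, the divider is unloaded: V_th = 43.9 × 4.55/16.95 = 11.78 V.
Zeroing V_supply shorts the top of R1 to ground, so R_th = R1 ‖ R2 = 3.329 Ω.

V_th ≈ 11.8 V, R_th ≈ 3.33 Ω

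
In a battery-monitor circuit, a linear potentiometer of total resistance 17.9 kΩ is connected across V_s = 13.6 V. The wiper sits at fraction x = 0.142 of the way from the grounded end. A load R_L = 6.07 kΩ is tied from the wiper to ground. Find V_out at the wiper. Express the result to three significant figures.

V_out ≈ 1.42 V

Lower segment x·R_p = 2.542 kΩ; upper segment (1−x)·R_p = 15.36 kΩ.
Lower segment in parallel with the load: 2.542 ‖ 6.07 = 1.792 kΩ.
Loaded-divider output: V_out = 13.6 × 0.1045 = 1.421 V.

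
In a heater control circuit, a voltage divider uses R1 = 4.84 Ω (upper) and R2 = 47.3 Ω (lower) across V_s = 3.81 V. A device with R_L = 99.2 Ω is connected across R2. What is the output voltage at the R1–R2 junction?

The load sits in parallel with R2, giving an effective lower resistance R2' = R2·R_L/(R2+R_L) = 32.03 Ω.
Voltage divider with the loaded lower leg: V_out = 3.81 × 32.03/(4.84 + 32.03) = 3.81 × 0.8687 = 3.310 V.
(Unloaded it would be 3.46 V; the load pulls it down.)

V_out ≈ 3.31 V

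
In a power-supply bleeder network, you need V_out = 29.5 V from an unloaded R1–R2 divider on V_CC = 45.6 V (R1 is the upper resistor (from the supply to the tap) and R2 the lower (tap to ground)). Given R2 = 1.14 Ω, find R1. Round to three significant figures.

R1 ≈ 0.622 Ω

V_out/V_CC = R2/(R1+R2) = 0.6469.
Rearranging, R1 = R2·(1−k)/k = 1.14 × 0.5458 = 0.6222 Ω.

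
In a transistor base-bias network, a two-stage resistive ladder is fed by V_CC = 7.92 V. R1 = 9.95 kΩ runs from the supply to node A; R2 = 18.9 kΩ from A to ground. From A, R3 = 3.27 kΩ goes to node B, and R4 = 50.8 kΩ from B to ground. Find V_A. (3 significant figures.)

Node A sees R2 in parallel with the series input of stage 2, R3 + R4 = 54.07 kΩ.
R2 ‖ (R3+R4) = 14.00 kΩ.
V_A = 7.92 × 14.00/(9.95 + 14.00) = 4.630 V.

V_A ≈ 4.63 V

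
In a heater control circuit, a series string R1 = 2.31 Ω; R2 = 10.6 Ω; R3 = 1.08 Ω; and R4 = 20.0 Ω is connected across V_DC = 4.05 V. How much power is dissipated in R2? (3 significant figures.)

ΣR = 33.99 Ω → I = 4.05/33.99 = 0.1192 A.
P(R2) = I²·R2 = (0.1192)² × 10.6 = 0.1505 W.

P ≈ 0.150 W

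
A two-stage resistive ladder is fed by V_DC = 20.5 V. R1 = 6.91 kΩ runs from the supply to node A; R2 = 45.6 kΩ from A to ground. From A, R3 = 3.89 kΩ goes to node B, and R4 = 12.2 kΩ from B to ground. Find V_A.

The second stage (R3 + R4 = 16.09 kΩ) loads node A in parallel with R2.
R2 ‖ (R3+R4) = 11.89 kΩ.
V_A = 20.5 × 11.89/(6.91 + 11.89) = 12.97 V.

V_A ≈ 13.0 V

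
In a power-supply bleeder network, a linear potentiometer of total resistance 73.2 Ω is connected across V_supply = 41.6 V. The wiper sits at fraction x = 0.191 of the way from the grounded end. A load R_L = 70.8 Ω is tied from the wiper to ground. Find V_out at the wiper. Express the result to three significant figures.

V_out ≈ 6.85 V

Split the track: R_lower = x·R_p = 13.98 Ω, R_upper = (1−x)·R_p = 59.22 Ω.
(x·R_p) ‖ R_L = 11.68 Ω.
Loaded-divider output: V_out = 41.6 × 0.1647 = 6.851 V.
(Unloaded: V_out = x·V_supply = 7.95 V.)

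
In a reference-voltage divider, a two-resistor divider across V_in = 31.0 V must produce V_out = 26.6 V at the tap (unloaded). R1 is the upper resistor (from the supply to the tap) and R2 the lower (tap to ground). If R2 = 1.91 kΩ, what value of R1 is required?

R1 ≈ 0.316 kΩ

V_out/V_in = R2/(R1+R2) = 0.8581.
R1 = R2·(1/k − 1) = 1.91 × 0.1654 = 0.3159 kΩ.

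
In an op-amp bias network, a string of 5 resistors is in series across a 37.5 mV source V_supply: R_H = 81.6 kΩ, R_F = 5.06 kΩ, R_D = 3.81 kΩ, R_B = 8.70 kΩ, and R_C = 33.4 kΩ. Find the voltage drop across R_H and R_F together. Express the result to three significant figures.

V ≈ 24.5 mV

Total series resistance ΣR = 81.6 + 5.06 + 3.81 + 8.70 + 33.4 = 132.6 kΩ.
R_{R_H..R_F} = 81.6 + 5.06 = 86.66 kΩ.
V = V_supply · R/ΣR = 37.5 × 0.6537 = 24.51 mV.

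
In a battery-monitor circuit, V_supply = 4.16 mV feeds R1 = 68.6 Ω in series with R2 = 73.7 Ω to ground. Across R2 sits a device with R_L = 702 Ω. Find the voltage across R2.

R2 ‖ R_L = (73.7 × 702)/(73.7 + 702) = 66.70 Ω.
Voltage divider with the loaded lower leg: V_out = 4.16 × 66.70/(68.6 + 66.70) = 4.16 × 0.4930 = 2.051 mV.

V_out ≈ 2.05 mV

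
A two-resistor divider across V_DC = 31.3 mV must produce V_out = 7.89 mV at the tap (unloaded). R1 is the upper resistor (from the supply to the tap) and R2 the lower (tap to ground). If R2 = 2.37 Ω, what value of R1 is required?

Required fraction k = V_out/V_DC = 0.2521.
R1 = R2·(1/k − 1) = 2.37 × 2.967 = 7.032 Ω.

R1 ≈ 7.03 Ω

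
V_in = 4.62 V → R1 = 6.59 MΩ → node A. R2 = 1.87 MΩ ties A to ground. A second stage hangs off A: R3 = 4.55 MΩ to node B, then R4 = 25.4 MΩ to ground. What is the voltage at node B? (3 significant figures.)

Looking into the second stage from A: R3 + R4 = 29.95 MΩ appears in parallel with R2.
Effective lower resistance at A: R2 ‖ 29.95 = 1.760 MΩ.
So V_A = 4.62 × 0.2108 = 0.9738 V.
Then the unloaded second divider: V_B = V_A × R4/(R3+R4) = 0.9738 × 0.8481 = 0.8259 V.

V_B ≈ 0.826 V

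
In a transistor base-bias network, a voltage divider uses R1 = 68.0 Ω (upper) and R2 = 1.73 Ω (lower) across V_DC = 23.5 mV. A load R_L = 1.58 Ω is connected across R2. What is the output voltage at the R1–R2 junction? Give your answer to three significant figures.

V_out ≈ 0.282 mV

The load sits in parallel with R2, giving an effective lower resistance R2' = R2·R_L/(R2+R_L) = 0.8258 Ω.
Voltage divider with the loaded lower leg: V_out = 23.5 × 0.8258/(68.0 + 0.8258) = 23.5 × 0.01200 = 0.2820 mV.
(Unloaded it would be 0.583 mV; the load pulls it down.)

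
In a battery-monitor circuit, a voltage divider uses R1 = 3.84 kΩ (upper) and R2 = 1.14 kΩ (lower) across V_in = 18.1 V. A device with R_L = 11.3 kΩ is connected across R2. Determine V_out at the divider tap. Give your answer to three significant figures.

The load sits in parallel with R2, giving an effective lower resistance R2' = R2·R_L/(R2+R_L) = 1.036 kΩ.
Then V_out = V_in · R2'/(R1 + R2') = 18.1 × 1.036/4.876 = 3.844 V.

V_out ≈ 3.84 V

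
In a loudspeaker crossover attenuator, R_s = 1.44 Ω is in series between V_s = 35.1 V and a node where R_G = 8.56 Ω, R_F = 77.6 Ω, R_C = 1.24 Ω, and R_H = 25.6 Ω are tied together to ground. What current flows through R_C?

I ≈ 11.8 A

Equivalent of the parallel group: R_p = 1.025 Ω.
V_A by voltage divider: V_A = 35.1 × 1.025/(1.44 + 1.025) = 14.60 V.
Branch current I = V_A/R_C = 14.60/1.24 = 11.77 A.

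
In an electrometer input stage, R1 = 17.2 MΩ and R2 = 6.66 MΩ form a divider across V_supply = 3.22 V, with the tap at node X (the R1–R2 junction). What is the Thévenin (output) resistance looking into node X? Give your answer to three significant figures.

With V_supply suppressed (replaced by a short), R_th = R1 ‖ R2 = (17.20 × 6.66)/(17.20 + 6.66) = 4.801 MΩ.

R_th ≈ 4.80 MΩ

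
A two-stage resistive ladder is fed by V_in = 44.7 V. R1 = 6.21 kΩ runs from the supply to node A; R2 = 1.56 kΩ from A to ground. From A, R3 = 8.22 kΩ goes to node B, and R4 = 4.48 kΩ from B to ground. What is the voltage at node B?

Node A sees R2 in parallel with the series input of stage 2, R3 + R4 = 12.70 kΩ.
R2 ‖ (R3+R4) = 1.389 kΩ.
V_A = 44.7 × 1.389/(6.21 + 1.389) = 8.172 V.
V_B = V_A × 0.3528 = 2.883 V.

V_B ≈ 2.88 V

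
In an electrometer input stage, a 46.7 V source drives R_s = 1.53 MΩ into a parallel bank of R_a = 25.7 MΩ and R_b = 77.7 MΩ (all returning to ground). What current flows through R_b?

Parallel bank: R_p = 1/(1/25.7 + 1/77.7) = 19.31 MΩ.
V_A = 46.7 × 19.31/20.84 = 43.27 V.
I(R_b) = V_A / R_b = 43.27/77.7 = 0.5569 µA.

I ≈ 0.557 µA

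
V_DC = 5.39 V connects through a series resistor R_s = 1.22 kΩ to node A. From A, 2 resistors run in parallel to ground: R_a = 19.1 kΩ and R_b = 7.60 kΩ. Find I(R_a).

Equivalent of the parallel group: R_p = 5.437 kΩ.
V_A by voltage divider: V_A = 5.39 × 5.437/(1.22 + 5.437) = 4.402 V.
I(R_a) = V_A / R_a = 4.402/19.1 = 0.2305 mA.
(Equivalently: I_total = 0.8097 mA, then current-divider fraction G_k/ΣG = 0.2846.)

I ≈ 0.230 mA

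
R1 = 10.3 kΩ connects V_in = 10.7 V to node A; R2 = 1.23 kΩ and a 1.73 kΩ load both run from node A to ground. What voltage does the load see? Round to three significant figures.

First combine the lower leg with the load: R2 ‖ R_L = 0.7189 kΩ.
Voltage divider with the loaded lower leg: V_out = 10.7 × 0.7189/(10.3 + 0.7189) = 10.7 × 0.06524 = 0.6981 V.

V_out ≈ 0.698 V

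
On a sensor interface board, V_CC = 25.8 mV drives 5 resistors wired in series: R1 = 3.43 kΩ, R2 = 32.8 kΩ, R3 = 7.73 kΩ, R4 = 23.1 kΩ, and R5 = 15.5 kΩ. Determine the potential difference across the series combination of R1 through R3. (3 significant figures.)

V ≈ 13.7 mV

Series total: ΣR = 3.43 + 32.8 + 7.73 + 23.1 + 15.5 = 82.56 kΩ.
R_{R1..R3} = 3.43 + 32.8 + 7.73 = 43.96 kΩ.
By the voltage-divider rule, V = 25.8 × 43.96/82.56 = 13.74 mV.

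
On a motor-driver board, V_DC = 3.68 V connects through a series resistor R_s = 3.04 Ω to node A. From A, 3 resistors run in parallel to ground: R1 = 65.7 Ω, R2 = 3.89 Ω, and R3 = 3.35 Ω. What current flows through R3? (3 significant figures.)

I ≈ 0.402 A

Combine the parallel branches: R_p = (1/65.7 + 1/3.89 + 1/3.35)⁻¹ = 1.752 Ω.
V_A by voltage divider: V_A = 3.68 × 1.752/(3.04 + 1.752) = 1.345 V.
I(R3) = V_A / R3 = 1.345/3.35 = 0.4016 A.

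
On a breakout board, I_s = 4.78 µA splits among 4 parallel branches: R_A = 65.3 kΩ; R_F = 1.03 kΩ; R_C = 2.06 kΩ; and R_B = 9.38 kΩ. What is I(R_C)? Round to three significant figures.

I ≈ 1.47 µA

Conductances: ΣG = 1/65.3 + 1/1.03 + 1/2.06 + 1/9.38 = 1.578 (1/kΩ).
Current divider: I(R_C) = I_s · G_k/ΣG = 4.78 × (0.4854/1.578) = 4.78 × 0.3076 = 1.470 µA.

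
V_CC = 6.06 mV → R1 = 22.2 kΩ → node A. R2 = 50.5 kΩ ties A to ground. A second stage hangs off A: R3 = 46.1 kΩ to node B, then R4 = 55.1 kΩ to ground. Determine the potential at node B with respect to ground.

V_B ≈ 1.99 mV

Node A sees R2 in parallel with the series input of stage 2, R3 + R4 = 101.2 kΩ.
R2 ‖ (R3+R4) = 33.69 kΩ.
So V_A = 6.06 × 0.6028 = 3.653 mV.
Then the unloaded second divider: V_B = V_A × R4/(R3+R4) = 3.653 × 0.5445 = 1.989 mV.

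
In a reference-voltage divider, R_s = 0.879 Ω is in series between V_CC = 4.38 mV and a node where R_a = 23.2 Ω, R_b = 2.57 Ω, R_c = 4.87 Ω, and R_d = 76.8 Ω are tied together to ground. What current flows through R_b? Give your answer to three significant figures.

I ≈ 1.08 mA

Equivalent of the parallel group: R_p = 1.537 Ω.
Node voltage V_A = V_CC · R_p/(R_s + R_p) = 4.38 × 0.6362 = 2.787 mV.
Branch current I = V_A/R_b = 2.787/2.57 = 1.084 mA.
(Check via current divider: I_total = 1.813 mA; share G_k/ΣG = 0.5981 → same result.)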